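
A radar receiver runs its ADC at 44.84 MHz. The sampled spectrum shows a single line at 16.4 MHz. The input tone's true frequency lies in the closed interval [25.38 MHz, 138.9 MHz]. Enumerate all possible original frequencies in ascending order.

Frequencies that alias to 16.4 MHz are k·fs ± 16.4 MHz for integer k ≥ 0.
k=0: 16.4 MHz.
k=1: 28.44 MHz, 61.24 MHz.
k=2: 73.28 MHz, 106.08 MHz.
k=3: 118.12 MHz, 150.92 MHz.
k=4: 162.96 MHz, 195.76 MHz.
Within [25.38 MHz, 138.9 MHz]: 28.44 MHz, 61.24 MHz, 73.28 MHz, 106.08 MHz, 118.12 MHz.

28.44 MHz, 61.24 MHz, 73.28 MHz, 106.08 MHz, 118.12 MHz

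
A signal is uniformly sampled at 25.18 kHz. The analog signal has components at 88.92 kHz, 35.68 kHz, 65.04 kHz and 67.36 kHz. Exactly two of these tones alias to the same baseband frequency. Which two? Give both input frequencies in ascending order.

fs/2 = 12.59 kHz.
88.92 kHz mod fs = 13.38 kHz.
13.38 kHz > fs/2 = 12.59 kHz, folds to fs − 13.38 kHz = 11.8 kHz.
35.68 kHz mod fs = 10.5 kHz.
10.5 kHz ≤ fs/2 = 12.59 kHz, appears at 10.5 kHz.
65.04 kHz mod fs = 14.68 kHz.
14.68 kHz > fs/2 = 12.59 kHz, folds to fs − 14.68 kHz = 10.5 kHz.
67.36 kHz mod fs = 17 kHz.
17 kHz > fs/2 = 12.59 kHz, folds to fs − 17 kHz = 8.18 kHz.
35.68 kHz and 65.04 kHz both map to 10.5 kHz.

35.68 kHz, 65.04 kHz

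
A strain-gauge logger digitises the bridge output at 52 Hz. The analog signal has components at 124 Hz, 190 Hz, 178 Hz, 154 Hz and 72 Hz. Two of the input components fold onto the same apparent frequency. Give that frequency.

fs/2 = 26 Hz.
124 Hz mod fs = 20 Hz.
20 Hz ≤ fs/2 = 26 Hz, appears at 20 Hz.
190 Hz mod fs = 34 Hz.
34 Hz > fs/2 = 26 Hz, folds to fs − 34 Hz = 18 Hz.
178 Hz mod fs = 22 Hz.
22 Hz ≤ fs/2 = 26 Hz, appears at 22 Hz.
154 Hz mod fs = 50 Hz.
50 Hz > fs/2 = 26 Hz, folds to fs − 50 Hz = 2 Hz.
72 Hz mod fs = 20 Hz.
20 Hz ≤ fs/2 = 26 Hz, appears at 20 Hz.
72 Hz and 124 Hz both map to 20 Hz.

20 Hz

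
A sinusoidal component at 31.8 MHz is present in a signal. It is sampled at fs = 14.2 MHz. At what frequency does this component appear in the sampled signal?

3.4 MHz

31.8 MHz mod fs = 3.4 MHz.
3.4 MHz ≤ fs/2 = 7.1 MHz, appears at 3.4 MHz.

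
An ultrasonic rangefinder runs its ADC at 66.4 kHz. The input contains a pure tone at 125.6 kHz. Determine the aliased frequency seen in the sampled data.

7.2 kHz

125.6 kHz mod fs = 59.2 kHz.
59.2 kHz > fs/2 = 33.2 kHz, folds to fs − 59.2 kHz = 7.2 kHz.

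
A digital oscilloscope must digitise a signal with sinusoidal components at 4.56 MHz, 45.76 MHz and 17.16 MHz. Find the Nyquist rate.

Highest-frequency component: 45.76 MHz.
Nyquist rate = 2 × 45.76 MHz = 91.52 MHz.

91.52 MHz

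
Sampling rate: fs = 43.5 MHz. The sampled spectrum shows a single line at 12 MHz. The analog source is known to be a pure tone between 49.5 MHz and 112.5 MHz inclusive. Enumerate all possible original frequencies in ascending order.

55.5 MHz, 75 MHz, 99 MHz

Frequencies that alias to 12 MHz are k·fs ± 12 MHz for integer k ≥ 0.
k=0: 12 MHz.
k=1: 31.5 MHz, 55.5 MHz.
k=2: 75 MHz, 99 MHz.
k=3: 118.5 MHz, 142.5 MHz.
Within [49.5 MHz, 112.5 MHz]: 55.5 MHz, 75 MHz, 99 MHz.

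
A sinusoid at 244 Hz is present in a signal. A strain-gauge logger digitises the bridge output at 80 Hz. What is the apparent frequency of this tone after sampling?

4 Hz

244 Hz mod fs = 4 Hz.
4 Hz ≤ fs/2 = 40 Hz, appears at 4 Hz.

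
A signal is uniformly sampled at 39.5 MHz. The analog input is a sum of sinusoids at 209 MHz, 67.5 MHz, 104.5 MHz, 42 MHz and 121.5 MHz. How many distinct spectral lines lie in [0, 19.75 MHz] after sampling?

fs/2 = 19.75 MHz.
209 MHz mod fs = 11.5 MHz.
11.5 MHz ≤ fs/2 = 19.75 MHz, appears at 11.5 MHz.
67.5 MHz mod fs = 28 MHz.
28 MHz > fs/2 = 19.75 MHz, folds to fs − 28 MHz = 11.5 MHz.
104.5 MHz mod fs = 25.5 MHz.
25.5 MHz > fs/2 = 19.75 MHz, folds to fs − 25.5 MHz = 14 MHz.
42 MHz mod fs = 2.5 MHz.
2.5 MHz ≤ fs/2 = 19.75 MHz, appears at 2.5 MHz.
121.5 MHz mod fs = 3 MHz.
3 MHz ≤ fs/2 = 19.75 MHz, appears at 3 MHz.
Distinct values: {2.5 MHz, 3 MHz, 11.5 MHz, 14 MHz} → 4.

4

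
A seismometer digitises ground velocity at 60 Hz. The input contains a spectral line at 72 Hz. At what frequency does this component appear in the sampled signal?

12 Hz

72 Hz mod fs = 12 Hz.
12 Hz ≤ fs/2 = 30 Hz, appears at 12 Hz.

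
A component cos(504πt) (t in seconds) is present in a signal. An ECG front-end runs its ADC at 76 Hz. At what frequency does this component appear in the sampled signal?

ω = 504π rad/s → f = ω/(2π) = 252 Hz.
252 Hz mod fs = 24 Hz.
24 Hz ≤ fs/2 = 38 Hz, appears at 24 Hz.

24 Hz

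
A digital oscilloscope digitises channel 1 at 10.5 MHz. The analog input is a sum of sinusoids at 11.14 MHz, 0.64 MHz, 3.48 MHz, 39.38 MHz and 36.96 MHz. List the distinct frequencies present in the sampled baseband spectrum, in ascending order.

0.64 MHz, 2.62 MHz, 3.48 MHz, 5.04 MHz

fs/2 = 5.25 MHz.
11.14 MHz mod fs = 0.64 MHz.
0.64 MHz ≤ fs/2 = 5.25 MHz, appears at 0.64 MHz.
0.64 MHz ≤ fs/2 = 5.25 MHz, passes unchanged.
3.48 MHz ≤ fs/2 = 5.25 MHz, passes unchanged.
39.38 MHz mod fs = 7.88 MHz.
7.88 MHz > fs/2 = 5.25 MHz, folds to fs − 7.88 MHz = 2.62 MHz.
36.96 MHz mod fs = 5.46 MHz.
5.46 MHz > fs/2 = 5.25 MHz, folds to fs − 5.46 MHz = 5.04 MHz.
Distinct values: {0.64 MHz, 2.62 MHz, 3.48 MHz, 5.04 MHz}.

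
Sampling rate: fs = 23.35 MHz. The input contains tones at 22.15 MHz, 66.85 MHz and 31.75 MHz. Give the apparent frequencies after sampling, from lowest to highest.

1.2 MHz, 3.2 MHz, 8.4 MHz

fs/2 = 11.675 MHz.
22.15 MHz > fs/2 = 11.675 MHz, folds to fs − 22.15 MHz = 1.2 MHz.
66.85 MHz mod fs = 20.15 MHz.
20.15 MHz > fs/2 = 11.675 MHz, folds to fs − 20.15 MHz = 3.2 MHz.
31.75 MHz mod fs = 8.4 MHz.
8.4 MHz ≤ fs/2 = 11.675 MHz, appears at 8.4 MHz.
Distinct values: {1.2 MHz, 3.2 MHz, 8.4 MHz}.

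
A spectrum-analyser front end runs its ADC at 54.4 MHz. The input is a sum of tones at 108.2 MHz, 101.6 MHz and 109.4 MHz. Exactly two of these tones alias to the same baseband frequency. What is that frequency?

fs/2 = 27.2 MHz.
108.2 MHz mod fs = 53.8 MHz.
53.8 MHz > fs/2 = 27.2 MHz, folds to fs − 53.8 MHz = 0.6 MHz.
101.6 MHz mod fs = 47.2 MHz.
47.2 MHz > fs/2 = 27.2 MHz, folds to fs − 47.2 MHz = 7.2 MHz.
109.4 MHz mod fs = 0.6 MHz.
0.6 MHz ≤ fs/2 = 27.2 MHz, appears at 0.6 MHz.
108.2 MHz and 109.4 MHz both map to 0.6 MHz.

0.6 MHz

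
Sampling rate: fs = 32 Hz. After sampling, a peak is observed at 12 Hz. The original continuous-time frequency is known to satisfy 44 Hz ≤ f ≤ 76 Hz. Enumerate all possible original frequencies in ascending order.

44 Hz, 52 Hz, 76 Hz

Frequencies that alias to 12 Hz are k·fs ± 12 Hz for integer k ≥ 0.
k=0: 12 Hz.
k=1: 20 Hz, 44 Hz.
k=2: 52 Hz, 76 Hz.
k=3: 84 Hz, 108 Hz.
Within [44 Hz, 76 Hz]: 44 Hz, 52 Hz, 76 Hz.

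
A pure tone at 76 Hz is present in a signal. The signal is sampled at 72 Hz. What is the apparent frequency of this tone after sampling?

76 Hz mod fs = 4 Hz.
4 Hz ≤ fs/2 = 36 Hz, appears at 4 Hz.

4 Hz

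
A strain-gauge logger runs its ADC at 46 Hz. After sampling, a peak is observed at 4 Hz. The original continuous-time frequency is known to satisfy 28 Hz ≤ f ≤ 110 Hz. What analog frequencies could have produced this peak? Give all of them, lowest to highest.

42 Hz, 50 Hz, 88 Hz, 96 Hz

Frequencies that alias to 4 Hz are k·fs ± 4 Hz for integer k ≥ 0.
k=0: 4 Hz.
k=1: 42 Hz, 50 Hz.
k=2: 88 Hz, 96 Hz.
k=3: 134 Hz, 142 Hz.
Within [28 Hz, 110 Hz]: 42 Hz, 50 Hz, 88 Hz, 96 Hz.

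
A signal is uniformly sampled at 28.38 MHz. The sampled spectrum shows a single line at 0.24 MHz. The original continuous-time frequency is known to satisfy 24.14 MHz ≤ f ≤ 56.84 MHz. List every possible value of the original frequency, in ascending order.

Frequencies that alias to 0.24 MHz are k·fs ± 0.24 MHz for integer k ≥ 0.
k=0: 0.24 MHz.
k=1: 28.14 MHz, 28.62 MHz.
k=2: 56.52 MHz, 57 MHz.
k=3: 84.9 MHz, 85.38 MHz.
Within [24.14 MHz, 56.84 MHz]: 28.14 MHz, 28.62 MHz, 56.52 MHz.

28.14 MHz, 28.62 MHz, 56.52 MHz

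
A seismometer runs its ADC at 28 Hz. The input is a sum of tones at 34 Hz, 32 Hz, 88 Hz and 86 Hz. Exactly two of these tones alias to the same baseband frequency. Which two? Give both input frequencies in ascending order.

fs/2 = 14 Hz.
34 Hz mod fs = 6 Hz.
6 Hz ≤ fs/2 = 14 Hz, appears at 6 Hz.
32 Hz mod fs = 4 Hz.
4 Hz ≤ fs/2 = 14 Hz, appears at 4 Hz.
88 Hz mod fs = 4 Hz.
4 Hz ≤ fs/2 = 14 Hz, appears at 4 Hz.
86 Hz mod fs = 2 Hz.
2 Hz ≤ fs/2 = 14 Hz, appears at 2 Hz.
32 Hz and 88 Hz both map to 4 Hz.

32 Hz, 88 Hz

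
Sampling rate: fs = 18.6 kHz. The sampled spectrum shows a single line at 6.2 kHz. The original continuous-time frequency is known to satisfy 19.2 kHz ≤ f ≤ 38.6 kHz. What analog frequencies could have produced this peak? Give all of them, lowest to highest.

Frequencies that alias to 6.2 kHz are k·fs ± 6.2 kHz for integer k ≥ 0.
k=0: 6.2 kHz.
k=1: 12.4 kHz, 24.8 kHz.
k=2: 31 kHz, 43.4 kHz.
k=3: 49.6 kHz, 62 kHz.
Within [19.2 kHz, 38.6 kHz]: 24.8 kHz, 31 kHz.

24.8 kHz, 31 kHz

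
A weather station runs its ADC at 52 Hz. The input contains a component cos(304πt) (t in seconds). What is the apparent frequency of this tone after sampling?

ω = 304π rad/s → f = ω/(2π) = 152 Hz.
152 Hz mod fs = 48 Hz.
48 Hz > fs/2 = 26 Hz, folds to fs − 48 Hz = 4 Hz.

4 Hz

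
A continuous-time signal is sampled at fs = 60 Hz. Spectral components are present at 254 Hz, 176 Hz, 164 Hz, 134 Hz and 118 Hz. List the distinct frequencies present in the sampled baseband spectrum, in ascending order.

2 Hz, 4 Hz, 14 Hz, 16 Hz

fs/2 = 30 Hz.
254 Hz mod fs = 14 Hz.
14 Hz ≤ fs/2 = 30 Hz, appears at 14 Hz.
176 Hz mod fs = 56 Hz.
56 Hz > fs/2 = 30 Hz, folds to fs − 56 Hz = 4 Hz.
164 Hz mod fs = 44 Hz.
44 Hz > fs/2 = 30 Hz, folds to fs − 44 Hz = 16 Hz.
134 Hz mod fs = 14 Hz.
14 Hz ≤ fs/2 = 30 Hz, appears at 14 Hz.
118 Hz mod fs = 58 Hz.
58 Hz > fs/2 = 30 Hz, folds to fs − 58 Hz = 2 Hz.
Distinct values: {2 Hz, 4 Hz, 14 Hz, 16 Hz}.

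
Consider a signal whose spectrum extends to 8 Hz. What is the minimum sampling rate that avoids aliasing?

16 Hz

Nyquist rate = 2 × 8 Hz = 16 Hz.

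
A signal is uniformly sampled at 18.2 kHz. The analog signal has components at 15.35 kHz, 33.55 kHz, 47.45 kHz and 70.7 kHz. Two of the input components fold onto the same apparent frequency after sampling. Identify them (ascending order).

fs/2 = 9.1 kHz.
15.35 kHz > fs/2 = 9.1 kHz, folds to fs − 15.35 kHz = 2.85 kHz.
33.55 kHz mod fs = 15.35 kHz.
15.35 kHz > fs/2 = 9.1 kHz, folds to fs − 15.35 kHz = 2.85 kHz.
47.45 kHz mod fs = 11.05 kHz.
11.05 kHz > fs/2 = 9.1 kHz, folds to fs − 11.05 kHz = 7.15 kHz.
70.7 kHz mod fs = 16.1 kHz.
16.1 kHz > fs/2 = 9.1 kHz, folds to fs − 16.1 kHz = 2.1 kHz.
15.35 kHz and 33.55 kHz both map to 2.85 kHz.

15.35 kHz, 33.55 kHz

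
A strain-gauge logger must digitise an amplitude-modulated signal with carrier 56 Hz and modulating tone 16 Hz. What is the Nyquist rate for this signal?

144 Hz

AM sidebands sit at fc ± fm = 40 Hz and 72 Hz.
Highest-frequency component: 72 Hz.
Nyquist rate = 2 × 72 Hz = 144 Hz.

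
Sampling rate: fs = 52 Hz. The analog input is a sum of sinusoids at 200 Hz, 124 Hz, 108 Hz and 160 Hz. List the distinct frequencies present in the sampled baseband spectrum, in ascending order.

4 Hz, 8 Hz, 20 Hz

fs/2 = 26 Hz.
200 Hz mod fs = 44 Hz.
44 Hz > fs/2 = 26 Hz, folds to fs − 44 Hz = 8 Hz.
124 Hz mod fs = 20 Hz.
20 Hz ≤ fs/2 = 26 Hz, appears at 20 Hz.
108 Hz mod fs = 4 Hz.
4 Hz ≤ fs/2 = 26 Hz, appears at 4 Hz.
160 Hz mod fs = 4 Hz.
4 Hz ≤ fs/2 = 26 Hz, appears at 4 Hz.
Distinct values: {4 Hz, 8 Hz, 20 Hz}.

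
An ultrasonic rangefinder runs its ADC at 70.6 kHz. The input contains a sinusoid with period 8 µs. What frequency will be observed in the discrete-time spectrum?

16.2 kHz

T = 8 µs → f = 1/T = 125 kHz.
125 kHz mod fs = 54.4 kHz.
54.4 kHz > fs/2 = 35.3 kHz, folds to fs − 54.4 kHz = 16.2 kHz.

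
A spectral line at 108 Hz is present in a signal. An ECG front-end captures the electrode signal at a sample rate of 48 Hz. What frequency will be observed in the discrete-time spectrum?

108 Hz mod fs = 12 Hz.
12 Hz ≤ fs/2 = 24 Hz, appears at 12 Hz.

12 Hz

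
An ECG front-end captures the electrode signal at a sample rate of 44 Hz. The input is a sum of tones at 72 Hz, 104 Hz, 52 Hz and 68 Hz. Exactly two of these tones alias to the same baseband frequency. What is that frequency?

fs/2 = 22 Hz.
72 Hz mod fs = 28 Hz.
28 Hz > fs/2 = 22 Hz, folds to fs − 28 Hz = 16 Hz.
104 Hz mod fs = 16 Hz.
16 Hz ≤ fs/2 = 22 Hz, appears at 16 Hz.
52 Hz mod fs = 8 Hz.
8 Hz ≤ fs/2 = 22 Hz, appears at 8 Hz.
68 Hz mod fs = 24 Hz.
24 Hz > fs/2 = 22 Hz, folds to fs − 24 Hz = 20 Hz.
72 Hz and 104 Hz both map to 16 Hz.

16 Hz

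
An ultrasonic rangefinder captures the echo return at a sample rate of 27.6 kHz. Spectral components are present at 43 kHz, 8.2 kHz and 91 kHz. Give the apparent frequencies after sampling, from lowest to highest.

fs/2 = 13.8 kHz.
43 kHz mod fs = 15.4 kHz.
15.4 kHz > fs/2 = 13.8 kHz, folds to fs − 15.4 kHz = 12.2 kHz.
8.2 kHz ≤ fs/2 = 13.8 kHz, passes unchanged.
91 kHz mod fs = 8.2 kHz.
8.2 kHz ≤ fs/2 = 13.8 kHz, appears at 8.2 kHz.
Distinct values: {8.2 kHz, 12.2 kHz}.

8.2 kHz, 12.2 kHz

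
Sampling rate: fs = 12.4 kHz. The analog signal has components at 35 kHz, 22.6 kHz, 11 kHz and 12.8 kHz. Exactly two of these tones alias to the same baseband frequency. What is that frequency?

fs/2 = 6.2 kHz.
35 kHz mod fs = 10.2 kHz.
10.2 kHz > fs/2 = 6.2 kHz, folds to fs − 10.2 kHz = 2.2 kHz.
22.6 kHz mod fs = 10.2 kHz.
10.2 kHz > fs/2 = 6.2 kHz, folds to fs − 10.2 kHz = 2.2 kHz.
11 kHz > fs/2 = 6.2 kHz, folds to fs − 11 kHz = 1.4 kHz.
12.8 kHz mod fs = 0.4 kHz.
0.4 kHz ≤ fs/2 = 6.2 kHz, appears at 0.4 kHz.
22.6 kHz and 35 kHz both map to 2.2 kHz.

2.2 kHz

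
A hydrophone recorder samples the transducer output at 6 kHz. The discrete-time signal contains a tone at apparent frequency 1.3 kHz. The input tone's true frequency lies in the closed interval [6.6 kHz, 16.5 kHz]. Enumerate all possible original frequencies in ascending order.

7.3 kHz, 10.7 kHz, 13.3 kHz

Frequencies that alias to 1.3 kHz are k·fs ± 1.3 kHz for integer k ≥ 0.
k=0: 1.3 kHz.
k=1: 4.7 kHz, 7.3 kHz.
k=2: 10.7 kHz, 13.3 kHz.
k=3: 16.7 kHz, 19.3 kHz.
Within [6.6 kHz, 16.5 kHz]: 7.3 kHz, 10.7 kHz, 13.3 kHz.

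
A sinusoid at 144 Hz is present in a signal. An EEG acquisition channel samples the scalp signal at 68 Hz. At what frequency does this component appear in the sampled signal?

144 Hz mod fs = 8 Hz.
8 Hz ≤ fs/2 = 34 Hz, appears at 8 Hz.

8 Hz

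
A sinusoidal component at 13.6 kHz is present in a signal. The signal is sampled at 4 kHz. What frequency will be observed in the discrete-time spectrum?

1.6 kHz

13.6 kHz mod fs = 1.6 kHz.
1.6 kHz ≤ fs/2 = 2 kHz, appears at 1.6 kHz.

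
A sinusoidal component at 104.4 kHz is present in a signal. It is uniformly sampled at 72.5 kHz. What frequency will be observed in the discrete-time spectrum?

104.4 kHz mod fs = 31.9 kHz.
31.9 kHz ≤ fs/2 = 36.25 kHz, appears at 31.9 kHz.

31.9 kHz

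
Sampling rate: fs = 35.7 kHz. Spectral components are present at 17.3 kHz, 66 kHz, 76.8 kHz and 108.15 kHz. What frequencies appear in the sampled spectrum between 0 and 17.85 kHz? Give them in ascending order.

fs/2 = 17.85 kHz.
17.3 kHz ≤ fs/2 = 17.85 kHz, passes unchanged.
66 kHz mod fs = 30.3 kHz.
30.3 kHz > fs/2 = 17.85 kHz, folds to fs − 30.3 kHz = 5.4 kHz.
76.8 kHz mod fs = 5.4 kHz.
5.4 kHz ≤ fs/2 = 17.85 kHz, appears at 5.4 kHz.
108.15 kHz mod fs = 1.05 kHz.
1.05 kHz ≤ fs/2 = 17.85 kHz, appears at 1.05 kHz.
Distinct values: {1.05 kHz, 5.4 kHz, 17.3 kHz}.

1.05 kHz, 5.4 kHz, 17.3 kHz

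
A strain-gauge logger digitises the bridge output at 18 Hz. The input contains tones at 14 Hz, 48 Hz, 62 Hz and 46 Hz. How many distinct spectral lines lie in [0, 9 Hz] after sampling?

fs/2 = 9 Hz.
14 Hz > fs/2 = 9 Hz, folds to fs − 14 Hz = 4 Hz.
48 Hz mod fs = 12 Hz.
12 Hz > fs/2 = 9 Hz, folds to fs − 12 Hz = 6 Hz.
62 Hz mod fs = 8 Hz.
8 Hz ≤ fs/2 = 9 Hz, appears at 8 Hz.
46 Hz mod fs = 10 Hz.
10 Hz > fs/2 = 9 Hz, folds to fs − 10 Hz = 8 Hz.
Distinct values: {4 Hz, 6 Hz, 8 Hz} → 3.

3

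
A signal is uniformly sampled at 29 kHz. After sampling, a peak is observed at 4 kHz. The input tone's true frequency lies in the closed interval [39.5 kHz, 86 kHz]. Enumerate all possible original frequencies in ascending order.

54 kHz, 62 kHz, 83 kHz

Frequencies that alias to 4 kHz are k·fs ± 4 kHz for integer k ≥ 0.
k=0: 4 kHz.
k=1: 25 kHz, 33 kHz.
k=2: 54 kHz, 62 kHz.
k=3: 83 kHz, 91 kHz.
k=4: 112 kHz, 120 kHz.
Within [39.5 kHz, 86 kHz]: 54 kHz, 62 kHz, 83 kHz.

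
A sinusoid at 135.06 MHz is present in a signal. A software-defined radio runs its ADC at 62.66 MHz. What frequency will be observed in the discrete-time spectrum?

135.06 MHz mod fs = 9.74 MHz.
9.74 MHz ≤ fs/2 = 31.33 MHz, appears at 9.74 MHz.

9.74 MHz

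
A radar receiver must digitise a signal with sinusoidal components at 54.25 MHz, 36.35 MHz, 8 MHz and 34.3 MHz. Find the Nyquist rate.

108.5 MHz

Highest-frequency component: 54.25 MHz.
Nyquist rate = 2 × 54.25 MHz = 108.5 MHz.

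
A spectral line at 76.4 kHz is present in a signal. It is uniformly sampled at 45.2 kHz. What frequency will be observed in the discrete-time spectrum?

14 kHz

76.4 kHz mod fs = 31.2 kHz.
31.2 kHz > fs/2 = 22.6 kHz, folds to fs − 31.2 kHz = 14 kHz.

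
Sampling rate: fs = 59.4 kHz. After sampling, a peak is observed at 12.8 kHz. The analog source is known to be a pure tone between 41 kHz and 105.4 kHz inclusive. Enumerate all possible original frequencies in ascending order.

Frequencies that alias to 12.8 kHz are k·fs ± 12.8 kHz for integer k ≥ 0.
k=0: 12.8 kHz.
k=1: 46.6 kHz, 72.2 kHz.
k=2: 106 kHz, 131.6 kHz.
Within [41 kHz, 105.4 kHz]: 46.6 kHz, 72.2 kHz.

46.6 kHz, 72.2 kHz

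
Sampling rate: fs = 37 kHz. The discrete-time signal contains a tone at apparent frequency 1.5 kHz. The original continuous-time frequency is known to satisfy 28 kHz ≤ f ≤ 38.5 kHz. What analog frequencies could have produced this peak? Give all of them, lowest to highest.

Frequencies that alias to 1.5 kHz are k·fs ± 1.5 kHz for integer k ≥ 0.
k=0: 1.5 kHz.
k=1: 35.5 kHz, 38.5 kHz.
k=2: 72.5 kHz, 75.5 kHz.
Within [28 kHz, 38.5 kHz]: 35.5 kHz, 38.5 kHz.

35.5 kHz, 38.5 kHz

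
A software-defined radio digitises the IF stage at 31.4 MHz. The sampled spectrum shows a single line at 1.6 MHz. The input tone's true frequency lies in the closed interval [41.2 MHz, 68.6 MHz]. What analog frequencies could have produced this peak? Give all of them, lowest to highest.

Frequencies that alias to 1.6 MHz are k·fs ± 1.6 MHz for integer k ≥ 0.
k=0: 1.6 MHz.
k=1: 29.8 MHz, 33 MHz.
k=2: 61.2 MHz, 64.4 MHz.
k=3: 92.6 MHz, 95.8 MHz.
Within [41.2 MHz, 68.6 MHz]: 61.2 MHz, 64.4 MHz.

61.2 MHz, 64.4 MHz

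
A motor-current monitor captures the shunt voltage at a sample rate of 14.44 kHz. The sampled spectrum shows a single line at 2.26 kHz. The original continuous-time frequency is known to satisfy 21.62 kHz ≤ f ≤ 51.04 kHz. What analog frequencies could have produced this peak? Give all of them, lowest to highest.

26.62 kHz, 31.14 kHz, 41.06 kHz, 45.58 kHz

Frequencies that alias to 2.26 kHz are k·fs ± 2.26 kHz for integer k ≥ 0.
k=0: 2.26 kHz.
k=1: 12.18 kHz, 16.7 kHz.
k=2: 26.62 kHz, 31.14 kHz.
k=3: 41.06 kHz, 45.58 kHz.
k=4: 55.5 kHz, 60.02 kHz.
Within [21.62 kHz, 51.04 kHz]: 26.62 kHz, 31.14 kHz, 41.06 kHz, 45.58 kHz.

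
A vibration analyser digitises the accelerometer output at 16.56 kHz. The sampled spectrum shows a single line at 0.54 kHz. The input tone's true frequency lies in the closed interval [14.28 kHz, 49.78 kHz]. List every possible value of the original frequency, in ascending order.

Frequencies that alias to 0.54 kHz are k·fs ± 0.54 kHz for integer k ≥ 0.
k=0: 0.54 kHz.
k=1: 16.02 kHz, 17.1 kHz.
k=2: 32.58 kHz, 33.66 kHz.
k=3: 49.14 kHz, 50.22 kHz.
k=4: 65.7 kHz, 66.78 kHz.
Within [14.28 kHz, 49.78 kHz]: 16.02 kHz, 17.1 kHz, 32.58 kHz, 33.66 kHz, 49.14 kHz.

16.02 kHz, 17.1 kHz, 32.58 kHz, 33.66 kHz, 49.14 kHz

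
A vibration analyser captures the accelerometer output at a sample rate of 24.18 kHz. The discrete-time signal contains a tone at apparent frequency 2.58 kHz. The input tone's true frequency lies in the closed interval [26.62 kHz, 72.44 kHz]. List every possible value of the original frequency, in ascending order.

Frequencies that alias to 2.58 kHz are k·fs ± 2.58 kHz for integer k ≥ 0.
k=0: 2.58 kHz.
k=1: 21.6 kHz, 26.76 kHz.
k=2: 45.78 kHz, 50.94 kHz.
k=3: 69.96 kHz, 75.12 kHz.
k=4: 94.14 kHz, 99.3 kHz.
Within [26.62 kHz, 72.44 kHz]: 26.76 kHz, 45.78 kHz, 50.94 kHz, 69.96 kHz.

26.76 kHz, 45.78 kHz, 50.94 kHz, 69.96 kHz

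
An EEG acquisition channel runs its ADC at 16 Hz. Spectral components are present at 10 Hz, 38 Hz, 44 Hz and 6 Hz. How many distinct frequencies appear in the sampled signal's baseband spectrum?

2

fs/2 = 8 Hz.
10 Hz > fs/2 = 8 Hz, folds to fs − 10 Hz = 6 Hz.
38 Hz mod fs = 6 Hz.
6 Hz ≤ fs/2 = 8 Hz, appears at 6 Hz.
44 Hz mod fs = 12 Hz.
12 Hz > fs/2 = 8 Hz, folds to fs − 12 Hz = 4 Hz.
6 Hz ≤ fs/2 = 8 Hz, passes unchanged.
Distinct values: {4 Hz, 6 Hz} → 2.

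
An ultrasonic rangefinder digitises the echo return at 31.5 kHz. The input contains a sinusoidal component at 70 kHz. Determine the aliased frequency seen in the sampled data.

7 kHz

70 kHz mod fs = 7 kHz.
7 kHz ≤ fs/2 = 15.75 kHz, appears at 7 kHz.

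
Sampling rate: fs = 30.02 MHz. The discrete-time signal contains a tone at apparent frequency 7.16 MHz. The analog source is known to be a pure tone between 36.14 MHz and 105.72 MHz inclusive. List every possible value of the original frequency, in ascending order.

37.18 MHz, 52.88 MHz, 67.2 MHz, 82.9 MHz, 97.22 MHz

Frequencies that alias to 7.16 MHz are k·fs ± 7.16 MHz for integer k ≥ 0.
k=0: 7.16 MHz.
k=1: 22.86 MHz, 37.18 MHz.
k=2: 52.88 MHz, 67.2 MHz.
k=3: 82.9 MHz, 97.22 MHz.
k=4: 112.92 MHz, 127.24 MHz.
Within [36.14 MHz, 105.72 MHz]: 37.18 MHz, 52.88 MHz, 67.2 MHz, 82.9 MHz, 97.22 MHz.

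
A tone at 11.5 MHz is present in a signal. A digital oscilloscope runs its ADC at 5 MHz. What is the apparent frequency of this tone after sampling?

11.5 MHz mod fs = 1.5 MHz.
1.5 MHz ≤ fs/2 = 2.5 MHz, appears at 1.5 MHz.

1.5 MHz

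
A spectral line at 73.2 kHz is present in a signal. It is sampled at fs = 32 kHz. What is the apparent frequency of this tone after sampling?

73.2 kHz mod fs = 9.2 kHz.
9.2 kHz ≤ fs/2 = 16 kHz, appears at 9.2 kHz.

9.2 kHz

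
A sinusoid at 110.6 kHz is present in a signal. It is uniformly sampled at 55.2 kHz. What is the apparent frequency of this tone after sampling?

0.2 kHz

110.6 kHz mod fs = 0.2 kHz.
0.2 kHz ≤ fs/2 = 27.6 kHz, appears at 0.2 kHz.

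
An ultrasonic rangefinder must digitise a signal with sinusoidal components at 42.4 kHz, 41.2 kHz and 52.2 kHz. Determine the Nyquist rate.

104.4 kHz

Highest-frequency component: 52.2 kHz.
Nyquist rate = 2 × 52.2 kHz = 104.4 kHz.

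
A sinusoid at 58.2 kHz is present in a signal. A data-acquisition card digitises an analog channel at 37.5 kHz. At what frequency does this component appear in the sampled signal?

16.8 kHz

58.2 kHz mod fs = 20.7 kHz.
20.7 kHz > fs/2 = 18.75 kHz, folds to fs − 20.7 kHz = 16.8 kHz.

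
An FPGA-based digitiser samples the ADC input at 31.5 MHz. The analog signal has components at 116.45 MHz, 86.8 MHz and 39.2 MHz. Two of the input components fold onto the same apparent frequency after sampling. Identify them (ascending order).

39.2 MHz, 86.8 MHz

fs/2 = 15.75 MHz.
116.45 MHz mod fs = 21.95 MHz.
21.95 MHz > fs/2 = 15.75 MHz, folds to fs − 21.95 MHz = 9.55 MHz.
86.8 MHz mod fs = 23.8 MHz.
23.8 MHz > fs/2 = 15.75 MHz, folds to fs − 23.8 MHz = 7.7 MHz.
39.2 MHz mod fs = 7.7 MHz.
7.7 MHz ≤ fs/2 = 15.75 MHz, appears at 7.7 MHz.
39.2 MHz and 86.8 MHz both map to 7.7 MHz.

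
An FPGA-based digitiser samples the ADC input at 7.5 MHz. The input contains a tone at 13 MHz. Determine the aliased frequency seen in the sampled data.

13 MHz mod fs = 5.5 MHz.
5.5 MHz > fs/2 = 3.75 MHz, folds to fs − 5.5 MHz = 2 MHz.

2 MHz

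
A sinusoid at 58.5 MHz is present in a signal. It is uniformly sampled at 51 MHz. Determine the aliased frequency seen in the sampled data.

58.5 MHz mod fs = 7.5 MHz.
7.5 MHz ≤ fs/2 = 25.5 MHz, appears at 7.5 MHz.

7.5 MHz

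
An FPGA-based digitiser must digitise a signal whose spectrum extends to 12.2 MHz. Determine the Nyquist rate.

24.4 MHz

Nyquist rate = 2 × 12.2 MHz = 24.4 MHz.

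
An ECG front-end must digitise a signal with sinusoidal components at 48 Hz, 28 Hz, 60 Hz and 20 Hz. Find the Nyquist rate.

120 Hz

Highest-frequency component: 60 Hz.
Nyquist rate = 2 × 60 Hz = 120 Hz.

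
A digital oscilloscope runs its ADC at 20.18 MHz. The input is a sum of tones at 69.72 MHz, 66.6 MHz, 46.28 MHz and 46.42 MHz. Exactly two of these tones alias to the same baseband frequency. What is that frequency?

6.06 MHz

fs/2 = 10.09 MHz.
69.72 MHz mod fs = 9.18 MHz.
9.18 MHz ≤ fs/2 = 10.09 MHz, appears at 9.18 MHz.
66.6 MHz mod fs = 6.06 MHz.
6.06 MHz ≤ fs/2 = 10.09 MHz, appears at 6.06 MHz.
46.28 MHz mod fs = 5.92 MHz.
5.92 MHz ≤ fs/2 = 10.09 MHz, appears at 5.92 MHz.
46.42 MHz mod fs = 6.06 MHz.
6.06 MHz ≤ fs/2 = 10.09 MHz, appears at 6.06 MHz.
46.42 MHz and 66.6 MHz both map to 6.06 MHz.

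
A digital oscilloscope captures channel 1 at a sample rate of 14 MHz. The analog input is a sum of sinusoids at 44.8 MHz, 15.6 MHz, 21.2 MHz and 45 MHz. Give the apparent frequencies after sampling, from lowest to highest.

1.6 MHz, 2.8 MHz, 3 MHz, 6.8 MHz

fs/2 = 7 MHz.
44.8 MHz mod fs = 2.8 MHz.
2.8 MHz ≤ fs/2 = 7 MHz, appears at 2.8 MHz.
15.6 MHz mod fs = 1.6 MHz.
1.6 MHz ≤ fs/2 = 7 MHz, appears at 1.6 MHz.
21.2 MHz mod fs = 7.2 MHz.
7.2 MHz > fs/2 = 7 MHz, folds to fs − 7.2 MHz = 6.8 MHz.
45 MHz mod fs = 3 MHz.
3 MHz ≤ fs/2 = 7 MHz, appears at 3 MHz.
Distinct values: {1.6 MHz, 2.8 MHz, 3 MHz, 6.8 MHz}.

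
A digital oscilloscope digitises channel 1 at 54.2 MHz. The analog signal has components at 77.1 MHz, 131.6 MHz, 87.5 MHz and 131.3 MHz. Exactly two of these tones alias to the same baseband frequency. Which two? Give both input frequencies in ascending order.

77.1 MHz, 131.3 MHz

fs/2 = 27.1 MHz.
77.1 MHz mod fs = 22.9 MHz.
22.9 MHz ≤ fs/2 = 27.1 MHz, appears at 22.9 MHz.
131.6 MHz mod fs = 23.2 MHz.
23.2 MHz ≤ fs/2 = 27.1 MHz, appears at 23.2 MHz.
87.5 MHz mod fs = 33.3 MHz.
33.3 MHz > fs/2 = 27.1 MHz, folds to fs − 33.3 MHz = 20.9 MHz.
131.3 MHz mod fs = 22.9 MHz.
22.9 MHz ≤ fs/2 = 27.1 MHz, appears at 22.9 MHz.
77.1 MHz and 131.3 MHz both map to 22.9 MHz.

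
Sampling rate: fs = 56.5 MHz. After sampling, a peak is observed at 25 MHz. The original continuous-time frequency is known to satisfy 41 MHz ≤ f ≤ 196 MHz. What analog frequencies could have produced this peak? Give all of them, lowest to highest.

81.5 MHz, 88 MHz, 138 MHz, 144.5 MHz, 194.5 MHz

Frequencies that alias to 25 MHz are k·fs ± 25 MHz for integer k ≥ 0.
k=0: 25 MHz.
k=1: 31.5 MHz, 81.5 MHz.
k=2: 88 MHz, 138 MHz.
k=3: 144.5 MHz, 194.5 MHz.
k=4: 201 MHz, 251 MHz.
Within [41 MHz, 196 MHz]: 81.5 MHz, 88 MHz, 138 MHz, 144.5 MHz, 194.5 MHz.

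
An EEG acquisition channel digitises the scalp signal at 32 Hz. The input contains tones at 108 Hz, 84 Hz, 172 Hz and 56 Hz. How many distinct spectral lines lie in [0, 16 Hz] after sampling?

2

fs/2 = 16 Hz.
108 Hz mod fs = 12 Hz.
12 Hz ≤ fs/2 = 16 Hz, appears at 12 Hz.
84 Hz mod fs = 20 Hz.
20 Hz > fs/2 = 16 Hz, folds to fs − 20 Hz = 12 Hz.
172 Hz mod fs = 12 Hz.
12 Hz ≤ fs/2 = 16 Hz, appears at 12 Hz.
56 Hz mod fs = 24 Hz.
24 Hz > fs/2 = 16 Hz, folds to fs − 24 Hz = 8 Hz.
Distinct values: {8 Hz, 12 Hz} → 2.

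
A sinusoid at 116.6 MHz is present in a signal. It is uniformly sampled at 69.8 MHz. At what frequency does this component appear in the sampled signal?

116.6 MHz mod fs = 46.8 MHz.
46.8 MHz > fs/2 = 34.9 MHz, folds to fs − 46.8 MHz = 23 MHz.

23 MHz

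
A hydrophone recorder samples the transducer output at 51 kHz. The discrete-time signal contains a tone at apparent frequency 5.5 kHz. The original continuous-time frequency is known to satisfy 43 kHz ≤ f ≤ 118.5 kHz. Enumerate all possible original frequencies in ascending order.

45.5 kHz, 56.5 kHz, 96.5 kHz, 107.5 kHz

Frequencies that alias to 5.5 kHz are k·fs ± 5.5 kHz for integer k ≥ 0.
k=0: 5.5 kHz.
k=1: 45.5 kHz, 56.5 kHz.
k=2: 96.5 kHz, 107.5 kHz.
k=3: 147.5 kHz, 158.5 kHz.
Within [43 kHz, 118.5 kHz]: 45.5 kHz, 56.5 kHz, 96.5 kHz, 107.5 kHz.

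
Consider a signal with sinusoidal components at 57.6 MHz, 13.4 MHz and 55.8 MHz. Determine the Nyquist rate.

Highest-frequency component: 57.6 MHz.
Nyquist rate = 2 × 57.6 MHz = 115.2 MHz.

115.2 MHz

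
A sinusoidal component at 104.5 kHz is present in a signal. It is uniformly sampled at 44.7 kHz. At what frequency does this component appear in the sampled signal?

15.1 kHz

104.5 kHz mod fs = 15.1 kHz.
15.1 kHz ≤ fs/2 = 22.35 kHz, appears at 15.1 kHz.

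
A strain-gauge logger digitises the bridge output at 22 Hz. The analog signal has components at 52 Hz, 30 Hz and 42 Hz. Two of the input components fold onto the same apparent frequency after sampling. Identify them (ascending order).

fs/2 = 11 Hz.
52 Hz mod fs = 8 Hz.
8 Hz ≤ fs/2 = 11 Hz, appears at 8 Hz.
30 Hz mod fs = 8 Hz.
8 Hz ≤ fs/2 = 11 Hz, appears at 8 Hz.
42 Hz mod fs = 20 Hz.
20 Hz > fs/2 = 11 Hz, folds to fs − 20 Hz = 2 Hz.
30 Hz and 52 Hz both map to 8 Hz.

30 Hz, 52 Hz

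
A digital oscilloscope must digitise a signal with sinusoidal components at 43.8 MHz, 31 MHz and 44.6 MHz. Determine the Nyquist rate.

Highest-frequency component: 44.6 MHz.
Nyquist rate = 2 × 44.6 MHz = 89.2 MHz.

89.2 MHz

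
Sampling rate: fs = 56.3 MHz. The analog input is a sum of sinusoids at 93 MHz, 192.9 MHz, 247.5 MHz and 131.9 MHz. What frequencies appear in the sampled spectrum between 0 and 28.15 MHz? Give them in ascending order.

fs/2 = 28.15 MHz.
93 MHz mod fs = 36.7 MHz.
36.7 MHz > fs/2 = 28.15 MHz, folds to fs − 36.7 MHz = 19.6 MHz.
192.9 MHz mod fs = 24 MHz.
24 MHz ≤ fs/2 = 28.15 MHz, appears at 24 MHz.
247.5 MHz mod fs = 22.3 MHz.
22.3 MHz ≤ fs/2 = 28.15 MHz, appears at 22.3 MHz.
131.9 MHz mod fs = 19.3 MHz.
19.3 MHz ≤ fs/2 = 28.15 MHz, appears at 19.3 MHz.
Distinct values: {19.3 MHz, 19.6 MHz, 22.3 MHz, 24 MHz}.

19.3 MHz, 19.6 MHz, 22.3 MHz, 24 MHz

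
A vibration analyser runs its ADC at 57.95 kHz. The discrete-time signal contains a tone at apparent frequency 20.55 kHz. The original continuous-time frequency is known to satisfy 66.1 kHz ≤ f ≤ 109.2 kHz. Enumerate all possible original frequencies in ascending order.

Frequencies that alias to 20.55 kHz are k·fs ± 20.55 kHz for integer k ≥ 0.
k=0: 20.55 kHz.
k=1: 37.4 kHz, 78.5 kHz.
k=2: 95.35 kHz, 136.45 kHz.
k=3: 153.3 kHz, 194.4 kHz.
Within [66.1 kHz, 109.2 kHz]: 78.5 kHz, 95.35 kHz.

78.5 kHz, 95.35 kHz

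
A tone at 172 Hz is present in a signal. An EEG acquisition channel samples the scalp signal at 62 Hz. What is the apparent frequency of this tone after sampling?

172 Hz mod fs = 48 Hz.
48 Hz > fs/2 = 31 Hz, folds to fs − 48 Hz = 14 Hz.

14 Hz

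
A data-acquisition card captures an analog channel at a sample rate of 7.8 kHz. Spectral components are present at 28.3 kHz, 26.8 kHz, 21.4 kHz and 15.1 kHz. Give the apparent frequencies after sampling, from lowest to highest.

0.5 kHz, 2 kHz, 2.9 kHz, 3.4 kHz

fs/2 = 3.9 kHz.
28.3 kHz mod fs = 4.9 kHz.
4.9 kHz > fs/2 = 3.9 kHz, folds to fs − 4.9 kHz = 2.9 kHz.
26.8 kHz mod fs = 3.4 kHz.
3.4 kHz ≤ fs/2 = 3.9 kHz, appears at 3.4 kHz.
21.4 kHz mod fs = 5.8 kHz.
5.8 kHz > fs/2 = 3.9 kHz, folds to fs − 5.8 kHz = 2 kHz.
15.1 kHz mod fs = 7.3 kHz.
7.3 kHz > fs/2 = 3.9 kHz, folds to fs − 7.3 kHz = 0.5 kHz.
Distinct values: {0.5 kHz, 2 kHz, 2.9 kHz, 3.4 kHz}.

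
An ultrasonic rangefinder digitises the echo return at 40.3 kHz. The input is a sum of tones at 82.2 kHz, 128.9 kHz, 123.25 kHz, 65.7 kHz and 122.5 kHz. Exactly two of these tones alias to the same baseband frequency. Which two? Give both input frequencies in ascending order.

82.2 kHz, 122.5 kHz

fs/2 = 20.15 kHz.
82.2 kHz mod fs = 1.6 kHz.
1.6 kHz ≤ fs/2 = 20.15 kHz, appears at 1.6 kHz.
128.9 kHz mod fs = 8 kHz.
8 kHz ≤ fs/2 = 20.15 kHz, appears at 8 kHz.
123.25 kHz mod fs = 2.35 kHz.
2.35 kHz ≤ fs/2 = 20.15 kHz, appears at 2.35 kHz.
65.7 kHz mod fs = 25.4 kHz.
25.4 kHz > fs/2 = 20.15 kHz, folds to fs − 25.4 kHz = 14.9 kHz.
122.5 kHz mod fs = 1.6 kHz.
1.6 kHz ≤ fs/2 = 20.15 kHz, appears at 1.6 kHz.
82.2 kHz and 122.5 kHz both map to 1.6 kHz.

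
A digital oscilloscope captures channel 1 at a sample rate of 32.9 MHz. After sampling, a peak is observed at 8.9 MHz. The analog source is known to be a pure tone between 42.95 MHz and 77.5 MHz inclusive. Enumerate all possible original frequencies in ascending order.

Frequencies that alias to 8.9 MHz are k·fs ± 8.9 MHz for integer k ≥ 0.
k=0: 8.9 MHz.
k=1: 24 MHz, 41.8 MHz.
k=2: 56.9 MHz, 74.7 MHz.
k=3: 89.8 MHz, 107.6 MHz.
Within [42.95 MHz, 77.5 MHz]: 56.9 MHz, 74.7 MHz.

56.9 MHz, 74.7 MHz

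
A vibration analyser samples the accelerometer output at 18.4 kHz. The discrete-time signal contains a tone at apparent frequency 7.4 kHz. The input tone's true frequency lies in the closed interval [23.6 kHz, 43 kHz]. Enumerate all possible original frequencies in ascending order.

25.8 kHz, 29.4 kHz

Frequencies that alias to 7.4 kHz are k·fs ± 7.4 kHz for integer k ≥ 0.
k=0: 7.4 kHz.
k=1: 11 kHz, 25.8 kHz.
k=2: 29.4 kHz, 44.2 kHz.
k=3: 47.8 kHz, 62.6 kHz.
Within [23.6 kHz, 43 kHz]: 25.8 kHz, 29.4 kHz.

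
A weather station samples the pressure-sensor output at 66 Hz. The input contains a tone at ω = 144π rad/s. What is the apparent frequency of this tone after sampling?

6 Hz

ω = 144π rad/s → f = ω/(2π) = 72 Hz.
72 Hz mod fs = 6 Hz.
6 Hz ≤ fs/2 = 33 Hz, appears at 6 Hz.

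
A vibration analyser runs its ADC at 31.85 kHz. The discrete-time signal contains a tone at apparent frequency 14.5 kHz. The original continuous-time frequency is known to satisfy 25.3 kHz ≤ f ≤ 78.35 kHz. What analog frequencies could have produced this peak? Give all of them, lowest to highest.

Frequencies that alias to 14.5 kHz are k·fs ± 14.5 kHz for integer k ≥ 0.
k=0: 14.5 kHz.
k=1: 17.35 kHz, 46.35 kHz.
k=2: 49.2 kHz, 78.2 kHz.
k=3: 81.05 kHz, 110.05 kHz.
Within [25.3 kHz, 78.35 kHz]: 46.35 kHz, 49.2 kHz, 78.2 kHz.

46.35 kHz, 49.2 kHz, 78.2 kHz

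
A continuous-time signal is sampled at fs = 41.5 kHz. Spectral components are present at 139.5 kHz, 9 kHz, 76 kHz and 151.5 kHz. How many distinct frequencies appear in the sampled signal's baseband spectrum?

4

fs/2 = 20.75 kHz.
139.5 kHz mod fs = 15 kHz.
15 kHz ≤ fs/2 = 20.75 kHz, appears at 15 kHz.
9 kHz ≤ fs/2 = 20.75 kHz, passes unchanged.
76 kHz mod fs = 34.5 kHz.
34.5 kHz > fs/2 = 20.75 kHz, folds to fs − 34.5 kHz = 7 kHz.
151.5 kHz mod fs = 27 kHz.
27 kHz > fs/2 = 20.75 kHz, folds to fs − 27 kHz = 14.5 kHz.
Distinct values: {7 kHz, 9 kHz, 14.5 kHz, 15 kHz} → 4.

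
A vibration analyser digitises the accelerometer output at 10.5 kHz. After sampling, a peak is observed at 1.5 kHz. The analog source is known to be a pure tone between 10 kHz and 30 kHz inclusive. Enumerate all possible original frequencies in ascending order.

Frequencies that alias to 1.5 kHz are k·fs ± 1.5 kHz for integer k ≥ 0.
k=0: 1.5 kHz.
k=1: 9 kHz, 12 kHz.
k=2: 19.5 kHz, 22.5 kHz.
k=3: 30 kHz, 33 kHz.
k=4: 40.5 kHz, 43.5 kHz.
Within [10 kHz, 30 kHz]: 12 kHz, 19.5 kHz, 22.5 kHz, 30 kHz.

12 kHz, 19.5 kHz, 22.5 kHz, 30 kHz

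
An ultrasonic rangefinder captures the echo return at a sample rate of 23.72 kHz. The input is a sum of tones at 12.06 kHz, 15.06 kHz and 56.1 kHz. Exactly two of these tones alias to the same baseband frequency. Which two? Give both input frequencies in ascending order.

fs/2 = 11.86 kHz.
12.06 kHz > fs/2 = 11.86 kHz, folds to fs − 12.06 kHz = 11.66 kHz.
15.06 kHz > fs/2 = 11.86 kHz, folds to fs − 15.06 kHz = 8.66 kHz.
56.1 kHz mod fs = 8.66 kHz.
8.66 kHz ≤ fs/2 = 11.86 kHz, appears at 8.66 kHz.
15.06 kHz and 56.1 kHz both map to 8.66 kHz.

15.06 kHz, 56.1 kHz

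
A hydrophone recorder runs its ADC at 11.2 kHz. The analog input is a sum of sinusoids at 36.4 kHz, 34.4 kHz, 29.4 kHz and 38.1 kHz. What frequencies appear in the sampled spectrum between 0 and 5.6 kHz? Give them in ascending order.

fs/2 = 5.6 kHz.
36.4 kHz mod fs = 2.8 kHz.
2.8 kHz ≤ fs/2 = 5.6 kHz, appears at 2.8 kHz.
34.4 kHz mod fs = 0.8 kHz.
0.8 kHz ≤ fs/2 = 5.6 kHz, appears at 0.8 kHz.
29.4 kHz mod fs = 7 kHz.
7 kHz > fs/2 = 5.6 kHz, folds to fs − 7 kHz = 4.2 kHz.
38.1 kHz mod fs = 4.5 kHz.
4.5 kHz ≤ fs/2 = 5.6 kHz, appears at 4.5 kHz.
Distinct values: {0.8 kHz, 2.8 kHz, 4.2 kHz, 4.5 kHz}.

0.8 kHz, 2.8 kHz, 4.2 kHz, 4.5 kHz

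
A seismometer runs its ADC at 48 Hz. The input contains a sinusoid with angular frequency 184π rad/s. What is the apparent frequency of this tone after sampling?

4 Hz

ω = 184π rad/s → f = ω/(2π) = 92 Hz.
92 Hz mod fs = 44 Hz.
44 Hz > fs/2 = 24 Hz, folds to fs − 44 Hz = 4 Hz.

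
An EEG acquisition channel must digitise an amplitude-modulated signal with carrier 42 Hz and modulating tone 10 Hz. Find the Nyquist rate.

AM sidebands sit at fc ± fm = 32 Hz and 52 Hz.
Highest-frequency component: 52 Hz.
Nyquist rate = 2 × 52 Hz = 104 Hz.

104 Hz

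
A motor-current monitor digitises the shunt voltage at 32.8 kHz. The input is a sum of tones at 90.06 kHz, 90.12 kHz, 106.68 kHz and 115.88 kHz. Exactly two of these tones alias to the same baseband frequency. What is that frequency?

8.28 kHz

fs/2 = 16.4 kHz.
90.06 kHz mod fs = 24.46 kHz.
24.46 kHz > fs/2 = 16.4 kHz, folds to fs − 24.46 kHz = 8.34 kHz.
90.12 kHz mod fs = 24.52 kHz.
24.52 kHz > fs/2 = 16.4 kHz, folds to fs − 24.52 kHz = 8.28 kHz.
106.68 kHz mod fs = 8.28 kHz.
8.28 kHz ≤ fs/2 = 16.4 kHz, appears at 8.28 kHz.
115.88 kHz mod fs = 17.48 kHz.
17.48 kHz > fs/2 = 16.4 kHz, folds to fs − 17.48 kHz = 15.32 kHz.
90.12 kHz and 106.68 kHz both map to 8.28 kHz.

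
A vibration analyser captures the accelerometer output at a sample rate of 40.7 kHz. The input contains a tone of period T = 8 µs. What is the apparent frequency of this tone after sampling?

2.9 kHz

T = 8 µs → f = 1/T = 125 kHz.
125 kHz mod fs = 2.9 kHz.
2.9 kHz ≤ fs/2 = 20.35 kHz, appears at 2.9 kHz.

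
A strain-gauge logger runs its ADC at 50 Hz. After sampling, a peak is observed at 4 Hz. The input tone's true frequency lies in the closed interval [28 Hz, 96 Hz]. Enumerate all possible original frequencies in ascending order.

Frequencies that alias to 4 Hz are k·fs ± 4 Hz for integer k ≥ 0.
k=0: 4 Hz.
k=1: 46 Hz, 54 Hz.
k=2: 96 Hz, 104 Hz.
k=3: 146 Hz, 154 Hz.
Within [28 Hz, 96 Hz]: 46 Hz, 54 Hz, 96 Hz.

46 Hz, 54 Hz, 96 Hz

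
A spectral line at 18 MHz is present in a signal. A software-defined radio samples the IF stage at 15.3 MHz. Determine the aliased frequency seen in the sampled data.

2.7 MHz

18 MHz mod fs = 2.7 MHz.
2.7 MHz ≤ fs/2 = 7.65 MHz, appears at 2.7 MHz.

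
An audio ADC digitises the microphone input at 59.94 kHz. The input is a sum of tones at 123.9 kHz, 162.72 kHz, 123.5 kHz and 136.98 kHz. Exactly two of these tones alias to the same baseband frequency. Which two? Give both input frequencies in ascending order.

fs/2 = 29.97 kHz.
123.9 kHz mod fs = 4.02 kHz.
4.02 kHz ≤ fs/2 = 29.97 kHz, appears at 4.02 kHz.
162.72 kHz mod fs = 42.84 kHz.
42.84 kHz > fs/2 = 29.97 kHz, folds to fs − 42.84 kHz = 17.1 kHz.
123.5 kHz mod fs = 3.62 kHz.
3.62 kHz ≤ fs/2 = 29.97 kHz, appears at 3.62 kHz.
136.98 kHz mod fs = 17.1 kHz.
17.1 kHz ≤ fs/2 = 29.97 kHz, appears at 17.1 kHz.
136.98 kHz and 162.72 kHz both map to 17.1 kHz.

136.98 kHz, 162.72 kHz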